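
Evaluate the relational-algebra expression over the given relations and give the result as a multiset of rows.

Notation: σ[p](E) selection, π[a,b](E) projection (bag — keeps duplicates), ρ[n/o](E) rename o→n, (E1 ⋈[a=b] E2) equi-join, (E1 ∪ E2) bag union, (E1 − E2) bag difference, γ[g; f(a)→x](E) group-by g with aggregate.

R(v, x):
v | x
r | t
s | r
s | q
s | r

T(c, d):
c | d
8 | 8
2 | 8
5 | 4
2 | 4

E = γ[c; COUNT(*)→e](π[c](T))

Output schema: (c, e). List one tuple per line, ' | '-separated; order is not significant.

Stepwise |·|:
  T → 4
  π[c](T) → 4
  γ[c; COUNT(*)→e](π[c](T)) → 3

== RESULT ==
c | e
2 | 2
5 | 1
8 | 1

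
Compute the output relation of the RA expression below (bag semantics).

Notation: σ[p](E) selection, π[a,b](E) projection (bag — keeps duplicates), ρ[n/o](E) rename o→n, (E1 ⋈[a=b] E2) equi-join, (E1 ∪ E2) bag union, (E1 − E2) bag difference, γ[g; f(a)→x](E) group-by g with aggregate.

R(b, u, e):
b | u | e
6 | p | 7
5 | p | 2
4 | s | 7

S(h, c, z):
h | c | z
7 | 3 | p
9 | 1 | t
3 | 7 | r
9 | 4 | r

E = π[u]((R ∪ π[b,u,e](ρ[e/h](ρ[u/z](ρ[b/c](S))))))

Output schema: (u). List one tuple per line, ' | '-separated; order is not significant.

Subexpression sizes:
  R → 3
  S → 4
  ρ[b/c](S) → 4
  ρ[u/z](ρ[b/c](S)) → 4
  ρ[e/h](ρ[u/z](ρ[b/c](S))) → 4
  π[b,u,e](ρ[e/h](ρ[u/z](ρ[b/c](S)))) → 4
  (R ∪ π[b,u,e](ρ[e/h](ρ[u/z](ρ[b/c](S))))) → 7
  π[u]((R ∪ π[b,u,e](ρ[e/h](ρ[u/z](ρ[b/c](S)))))) → 7

== RESULT ==
u
p
p
p
r
r
s
t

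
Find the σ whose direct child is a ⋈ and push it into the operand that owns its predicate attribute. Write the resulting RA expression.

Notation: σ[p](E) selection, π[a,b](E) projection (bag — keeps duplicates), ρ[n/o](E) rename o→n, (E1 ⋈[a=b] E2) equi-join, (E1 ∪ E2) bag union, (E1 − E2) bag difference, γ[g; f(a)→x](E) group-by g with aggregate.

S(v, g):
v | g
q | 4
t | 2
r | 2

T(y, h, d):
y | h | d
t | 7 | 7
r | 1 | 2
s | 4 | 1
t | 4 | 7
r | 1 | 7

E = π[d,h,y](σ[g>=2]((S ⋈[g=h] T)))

σ filters on g, owned by the left side.
E' = π[d,h,y]((σ[g>=2](S) ⋈[g=h] T))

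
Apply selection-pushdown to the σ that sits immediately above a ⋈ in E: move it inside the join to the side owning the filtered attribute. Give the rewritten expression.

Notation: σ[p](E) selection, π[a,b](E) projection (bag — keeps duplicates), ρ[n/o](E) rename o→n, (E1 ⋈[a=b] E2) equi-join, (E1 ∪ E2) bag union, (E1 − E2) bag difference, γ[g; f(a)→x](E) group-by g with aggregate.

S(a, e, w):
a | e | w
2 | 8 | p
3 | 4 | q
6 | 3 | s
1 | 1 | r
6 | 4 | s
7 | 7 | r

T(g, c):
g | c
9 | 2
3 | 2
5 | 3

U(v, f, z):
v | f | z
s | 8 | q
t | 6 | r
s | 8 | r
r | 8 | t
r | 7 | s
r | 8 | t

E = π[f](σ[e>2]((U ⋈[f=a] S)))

σ filters on e, owned by the right side.
E' = π[f]((U ⋈[f=a] σ[e>2](S)))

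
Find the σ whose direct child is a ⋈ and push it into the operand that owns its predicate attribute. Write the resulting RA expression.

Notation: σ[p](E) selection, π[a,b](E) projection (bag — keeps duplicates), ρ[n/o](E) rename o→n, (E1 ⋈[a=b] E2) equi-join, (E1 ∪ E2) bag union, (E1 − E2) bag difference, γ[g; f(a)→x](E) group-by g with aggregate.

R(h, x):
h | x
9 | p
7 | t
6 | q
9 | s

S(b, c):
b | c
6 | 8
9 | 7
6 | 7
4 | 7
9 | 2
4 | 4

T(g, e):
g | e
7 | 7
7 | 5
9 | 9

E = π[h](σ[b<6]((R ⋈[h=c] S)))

σ filters on b, owned by the right side.
E' = π[h]((R ⋈[h=c] σ[b<6](S)))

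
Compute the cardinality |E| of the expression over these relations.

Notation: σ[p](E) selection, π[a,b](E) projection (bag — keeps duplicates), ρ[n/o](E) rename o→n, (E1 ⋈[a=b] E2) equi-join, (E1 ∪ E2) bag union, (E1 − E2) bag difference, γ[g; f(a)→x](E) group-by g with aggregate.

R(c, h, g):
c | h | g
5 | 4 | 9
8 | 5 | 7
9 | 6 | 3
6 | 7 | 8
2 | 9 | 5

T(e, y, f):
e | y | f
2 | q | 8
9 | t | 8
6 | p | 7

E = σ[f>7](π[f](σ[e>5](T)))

Row counts bottom-up:
  T → 3
  σ[e>5](T) → 2
  π[f](σ[e>5](T)) → 2
  σ[f>7](π[f](σ[e>5](T))) → 1

|E| = 1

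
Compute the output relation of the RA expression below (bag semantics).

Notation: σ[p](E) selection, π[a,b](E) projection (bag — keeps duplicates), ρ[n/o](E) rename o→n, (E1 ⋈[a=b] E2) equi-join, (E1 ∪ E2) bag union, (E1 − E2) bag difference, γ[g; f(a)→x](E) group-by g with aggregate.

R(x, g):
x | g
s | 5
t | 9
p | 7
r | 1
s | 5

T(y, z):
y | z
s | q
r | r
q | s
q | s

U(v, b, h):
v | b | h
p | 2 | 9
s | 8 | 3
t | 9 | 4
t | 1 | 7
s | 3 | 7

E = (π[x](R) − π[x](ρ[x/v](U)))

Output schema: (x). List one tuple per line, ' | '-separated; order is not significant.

Stepwise |·|:
  R → 5
  π[x](R) → 5
  U → 5
  ρ[x/v](U) → 5
  π[x](ρ[x/v](U)) → 5
  (π[x](R) − π[x](ρ[x/v](U))) → 1

== RESULT ==
x
r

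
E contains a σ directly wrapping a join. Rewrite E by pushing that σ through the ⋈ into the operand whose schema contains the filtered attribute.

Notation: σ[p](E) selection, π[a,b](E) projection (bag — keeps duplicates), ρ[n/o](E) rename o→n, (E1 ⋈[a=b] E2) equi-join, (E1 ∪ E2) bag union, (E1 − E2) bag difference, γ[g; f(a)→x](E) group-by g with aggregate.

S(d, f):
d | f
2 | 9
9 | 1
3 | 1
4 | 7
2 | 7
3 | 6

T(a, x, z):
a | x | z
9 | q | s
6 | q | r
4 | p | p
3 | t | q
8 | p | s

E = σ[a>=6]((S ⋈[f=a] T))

σ filters on a, owned by the right side.
E' = (S ⋈[f=a] σ[a>=6](T))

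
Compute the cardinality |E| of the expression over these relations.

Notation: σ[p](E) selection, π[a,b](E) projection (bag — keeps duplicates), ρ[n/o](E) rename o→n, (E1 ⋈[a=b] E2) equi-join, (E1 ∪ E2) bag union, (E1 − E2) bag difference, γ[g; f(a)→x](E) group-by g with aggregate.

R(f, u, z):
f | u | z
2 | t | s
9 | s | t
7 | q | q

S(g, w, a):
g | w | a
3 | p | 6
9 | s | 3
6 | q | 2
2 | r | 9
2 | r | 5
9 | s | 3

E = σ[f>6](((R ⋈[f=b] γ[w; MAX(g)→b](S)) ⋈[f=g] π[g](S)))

Subexpression sizes:
  R → 3
  S → 6
  γ[w; MAX(g)→b](S) → 4
  (R ⋈[f=b] γ[w; MAX(g)→b](S)) → 2
  S → 6
  π[g](S) → 6
  ((R ⋈[f=b] γ[w; MAX(g)→b](S)) ⋈[f=g] π[g](S)) → 4
  σ[f>6](((R ⋈[f=b] γ[w; MAX(g)→b](S)) ⋈[f=g] π[g](S))) → 2

|E| = 2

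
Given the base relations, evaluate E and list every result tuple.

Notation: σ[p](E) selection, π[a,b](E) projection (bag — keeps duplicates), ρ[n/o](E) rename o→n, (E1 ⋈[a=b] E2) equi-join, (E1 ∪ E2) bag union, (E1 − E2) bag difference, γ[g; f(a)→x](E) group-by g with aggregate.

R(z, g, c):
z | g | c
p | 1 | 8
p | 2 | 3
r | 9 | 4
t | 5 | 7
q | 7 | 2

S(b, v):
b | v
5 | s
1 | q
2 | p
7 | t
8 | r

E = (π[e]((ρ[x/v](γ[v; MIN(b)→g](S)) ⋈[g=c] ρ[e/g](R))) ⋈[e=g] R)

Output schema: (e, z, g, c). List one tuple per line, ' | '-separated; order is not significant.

Row counts bottom-up:
  S → 5
  γ[v; MIN(b)→g](S) → 5
  ρ[x/v](γ[v; MIN(b)→g](S)) → 5
  R → 5
  ρ[e/g](R) → 5
  (ρ[x/v](γ[v; MIN(b)→g](S)) ⋈[g=c] ρ[e/g](R)) → 3
  π[e]((ρ[x/v](γ[v; MIN(b)→g](S)) ⋈[g=c] ρ[e/g](R))) → 3
  R → 5
  (π[e]((ρ[x/v](γ[v; MIN(b)→g](S)) ⋈[g=c] ρ[e/g](R))) ⋈[e=g] R) → 3

== RESULT ==
e | z | g | c
1 | p | 1 | 8
5 | t | 5 | 7
7 | q | 7 | 2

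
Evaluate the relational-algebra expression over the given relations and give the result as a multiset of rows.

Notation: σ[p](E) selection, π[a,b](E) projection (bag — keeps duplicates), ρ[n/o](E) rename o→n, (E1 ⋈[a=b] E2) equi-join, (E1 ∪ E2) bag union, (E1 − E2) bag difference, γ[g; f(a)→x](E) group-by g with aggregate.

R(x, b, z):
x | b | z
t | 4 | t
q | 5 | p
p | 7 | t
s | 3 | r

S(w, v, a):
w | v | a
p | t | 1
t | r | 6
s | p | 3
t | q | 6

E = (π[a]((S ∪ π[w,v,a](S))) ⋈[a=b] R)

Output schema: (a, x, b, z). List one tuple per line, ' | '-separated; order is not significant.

Per-node cardinality:
  S → 4
  S → 4
  π[w,v,a](S) → 4
  (S ∪ π[w,v,a](S)) → 8
  π[a]((S ∪ π[w,v,a](S))) → 8
  R → 4
  (π[a]((S ∪ π[w,v,a](S))) ⋈[a=b] R) → 2

== RESULT ==
a | x | b | z
3 | s | 3 | r
3 | s | 3 | r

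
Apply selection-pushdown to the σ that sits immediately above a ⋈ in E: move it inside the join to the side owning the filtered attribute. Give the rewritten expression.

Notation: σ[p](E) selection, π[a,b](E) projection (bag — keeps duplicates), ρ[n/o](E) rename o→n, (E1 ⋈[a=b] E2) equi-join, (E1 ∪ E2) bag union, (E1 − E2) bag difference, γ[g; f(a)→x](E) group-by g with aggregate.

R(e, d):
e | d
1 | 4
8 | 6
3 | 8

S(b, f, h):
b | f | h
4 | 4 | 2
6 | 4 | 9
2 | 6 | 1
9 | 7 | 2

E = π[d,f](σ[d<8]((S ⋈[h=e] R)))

σ filters on d, owned by the right side.
E' = π[d,f]((S ⋈[h=e] σ[d<8](R)))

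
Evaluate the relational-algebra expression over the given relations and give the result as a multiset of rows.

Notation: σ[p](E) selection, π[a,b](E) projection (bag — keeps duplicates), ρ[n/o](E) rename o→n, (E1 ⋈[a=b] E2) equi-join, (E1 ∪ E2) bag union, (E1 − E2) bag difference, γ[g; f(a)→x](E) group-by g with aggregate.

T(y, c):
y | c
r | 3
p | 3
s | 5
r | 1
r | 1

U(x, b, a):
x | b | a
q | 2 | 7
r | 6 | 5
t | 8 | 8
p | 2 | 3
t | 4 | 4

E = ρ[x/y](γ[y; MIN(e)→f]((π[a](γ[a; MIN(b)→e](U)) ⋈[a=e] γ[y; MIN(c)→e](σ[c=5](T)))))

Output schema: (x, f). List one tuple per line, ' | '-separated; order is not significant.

Subexpression sizes:
  U → 5
  γ[a; MIN(b)→e](U) → 5
  π[a](γ[a; MIN(b)→e](U)) → 5
  T → 5
  σ[c=5](T) → 1
  γ[y; MIN(c)→e](σ[c=5](T)) → 1
  (π[a](γ[a; MIN(b)→e](U)) ⋈[a=e] γ[y; MIN(c)→e](σ[c=5](T))) → 1
  γ[y; MIN(e)→f]((π[a](γ[a; MIN(b)→e](U)) ⋈[a=e] γ[y; MIN(c)→e](σ[c=5](T)))) → 1
  ρ[x/y](γ[y; MIN(e)→f]((π[a](γ[a; MIN(b)→e](U)) ⋈[a=e] γ[y; MIN(c)→e](σ[c=5](T))))) → 1

== RESULT ==
x | f
s | 5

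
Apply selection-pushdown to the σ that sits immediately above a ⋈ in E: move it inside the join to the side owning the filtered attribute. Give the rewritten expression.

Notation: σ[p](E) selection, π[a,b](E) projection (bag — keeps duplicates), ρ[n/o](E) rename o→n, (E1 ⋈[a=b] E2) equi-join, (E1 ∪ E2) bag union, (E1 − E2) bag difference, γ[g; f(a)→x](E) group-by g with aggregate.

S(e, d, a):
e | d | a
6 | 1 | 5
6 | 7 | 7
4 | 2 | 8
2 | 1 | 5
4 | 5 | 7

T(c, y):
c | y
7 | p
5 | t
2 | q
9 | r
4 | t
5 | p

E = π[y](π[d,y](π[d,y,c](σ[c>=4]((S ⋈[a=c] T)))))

σ filters on c, owned by the right side.
E' = π[y](π[d,y](π[d,y,c]((S ⋈[a=c] σ[c>=4](T)))))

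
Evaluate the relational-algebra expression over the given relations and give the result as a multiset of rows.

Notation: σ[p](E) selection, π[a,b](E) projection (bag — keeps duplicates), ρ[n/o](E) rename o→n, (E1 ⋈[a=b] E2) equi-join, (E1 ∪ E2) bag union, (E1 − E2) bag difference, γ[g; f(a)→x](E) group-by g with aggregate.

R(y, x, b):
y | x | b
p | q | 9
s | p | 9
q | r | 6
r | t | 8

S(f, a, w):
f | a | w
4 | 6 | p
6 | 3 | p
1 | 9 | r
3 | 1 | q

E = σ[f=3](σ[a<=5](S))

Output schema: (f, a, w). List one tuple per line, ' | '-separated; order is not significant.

Stepwise |·|:
  S → 4
  σ[a<=5](S) → 2
  σ[f=3](σ[a<=5](S)) → 1

== RESULT ==
f | a | w
3 | 1 | q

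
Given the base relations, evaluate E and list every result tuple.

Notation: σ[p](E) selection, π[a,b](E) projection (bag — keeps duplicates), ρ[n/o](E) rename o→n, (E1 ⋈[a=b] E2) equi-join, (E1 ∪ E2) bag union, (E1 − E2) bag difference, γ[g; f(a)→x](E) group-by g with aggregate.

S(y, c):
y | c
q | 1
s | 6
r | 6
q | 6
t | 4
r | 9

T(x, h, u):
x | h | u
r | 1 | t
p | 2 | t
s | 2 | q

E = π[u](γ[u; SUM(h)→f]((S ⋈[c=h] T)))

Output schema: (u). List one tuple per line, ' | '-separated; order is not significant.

Per-node cardinality:
  S → 6
  T → 3
  (S ⋈[c=h] T) → 1
  γ[u; SUM(h)→f]((S ⋈[c=h] T)) → 1
  π[u](γ[u; SUM(h)→f]((S ⋈[c=h] T))) → 1

== RESULT ==
u
t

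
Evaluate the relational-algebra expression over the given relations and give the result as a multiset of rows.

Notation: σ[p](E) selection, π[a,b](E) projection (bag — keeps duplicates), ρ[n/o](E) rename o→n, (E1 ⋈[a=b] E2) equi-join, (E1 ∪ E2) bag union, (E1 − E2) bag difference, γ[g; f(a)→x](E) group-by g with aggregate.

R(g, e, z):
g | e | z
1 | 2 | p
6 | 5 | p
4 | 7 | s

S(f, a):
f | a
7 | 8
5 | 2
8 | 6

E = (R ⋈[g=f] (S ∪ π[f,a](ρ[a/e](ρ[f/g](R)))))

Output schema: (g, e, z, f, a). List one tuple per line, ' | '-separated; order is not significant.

Per-node cardinality:
  R → 3
  S → 3
  R → 3
  ρ[f/g](R) → 3
  ρ[a/e](ρ[f/g](R)) → 3
  π[f,a](ρ[a/e](ρ[f/g](R))) → 3
  (S ∪ π[f,a](ρ[a/e](ρ[f/g](R)))) → 6
  (R ⋈[g=f] (S ∪ π[f,a](ρ[a/e](ρ[f/g](R))))) → 3

== RESULT ==
g | e | z | f | a
1 | 2 | p | 1 | 2
4 | 7 | s | 4 | 7
6 | 5 | p | 6 | 5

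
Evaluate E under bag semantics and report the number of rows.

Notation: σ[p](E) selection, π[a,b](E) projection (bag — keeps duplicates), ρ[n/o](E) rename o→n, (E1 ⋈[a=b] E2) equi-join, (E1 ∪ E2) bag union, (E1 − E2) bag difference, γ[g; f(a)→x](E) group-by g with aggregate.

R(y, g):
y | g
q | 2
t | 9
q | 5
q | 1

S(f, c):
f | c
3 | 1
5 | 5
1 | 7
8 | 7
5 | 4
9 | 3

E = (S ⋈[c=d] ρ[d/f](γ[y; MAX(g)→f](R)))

Row counts bottom-up:
  S → 6
  R → 4
  γ[y; MAX(g)→f](R) → 2
  ρ[d/f](γ[y; MAX(g)→f](R)) → 2
  (S ⋈[c=d] ρ[d/f](γ[y; MAX(g)→f](R))) → 1

|E| = 1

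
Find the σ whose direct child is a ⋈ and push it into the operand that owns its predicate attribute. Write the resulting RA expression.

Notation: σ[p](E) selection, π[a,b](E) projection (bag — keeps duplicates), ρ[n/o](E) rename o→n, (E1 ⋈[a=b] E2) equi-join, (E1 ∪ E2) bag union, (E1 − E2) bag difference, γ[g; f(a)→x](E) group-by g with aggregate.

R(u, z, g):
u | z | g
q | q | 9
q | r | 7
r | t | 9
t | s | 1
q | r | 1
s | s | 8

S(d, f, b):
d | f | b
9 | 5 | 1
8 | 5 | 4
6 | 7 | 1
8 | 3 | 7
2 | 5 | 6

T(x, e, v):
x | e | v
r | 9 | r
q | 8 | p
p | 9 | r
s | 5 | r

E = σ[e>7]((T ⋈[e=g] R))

σ filters on e, owned by the left side.
E' = (σ[e>7](T) ⋈[e=g] R)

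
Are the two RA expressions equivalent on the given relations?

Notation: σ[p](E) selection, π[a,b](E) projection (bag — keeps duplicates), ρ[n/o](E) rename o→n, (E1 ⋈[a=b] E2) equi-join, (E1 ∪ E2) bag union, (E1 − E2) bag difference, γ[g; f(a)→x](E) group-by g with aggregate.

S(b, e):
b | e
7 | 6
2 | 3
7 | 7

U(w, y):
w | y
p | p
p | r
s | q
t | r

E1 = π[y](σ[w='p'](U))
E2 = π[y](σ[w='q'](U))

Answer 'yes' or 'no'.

E1 per-node cardinality:
  U → 4
  σ[w='p'](U) → 2
  π[y](σ[w='p'](U)) → 2
E2 per-node cardinality:
  U → 4
  σ[w='q'](U) → 0
  π[y](σ[w='q'](U)) → 0

E1 result:
y
p
r
E2 result:
y
(0 rows)
Witness: ('p',) appears 1× in E1 but 0× in E2.

no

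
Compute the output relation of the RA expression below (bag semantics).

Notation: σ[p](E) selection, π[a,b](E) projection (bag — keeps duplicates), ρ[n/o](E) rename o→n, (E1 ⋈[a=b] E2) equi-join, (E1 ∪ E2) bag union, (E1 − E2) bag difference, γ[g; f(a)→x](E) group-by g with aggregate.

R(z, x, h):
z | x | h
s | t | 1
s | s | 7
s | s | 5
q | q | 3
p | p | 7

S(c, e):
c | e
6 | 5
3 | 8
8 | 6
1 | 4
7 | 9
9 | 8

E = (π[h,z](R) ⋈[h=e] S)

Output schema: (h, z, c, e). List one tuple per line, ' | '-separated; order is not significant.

Row counts bottom-up:
  R → 5
  π[h,z](R) → 5
  S → 6
  (π[h,z](R) ⋈[h=e] S) → 1

== RESULT ==
h | z | c | e
5 | s | 6 | 5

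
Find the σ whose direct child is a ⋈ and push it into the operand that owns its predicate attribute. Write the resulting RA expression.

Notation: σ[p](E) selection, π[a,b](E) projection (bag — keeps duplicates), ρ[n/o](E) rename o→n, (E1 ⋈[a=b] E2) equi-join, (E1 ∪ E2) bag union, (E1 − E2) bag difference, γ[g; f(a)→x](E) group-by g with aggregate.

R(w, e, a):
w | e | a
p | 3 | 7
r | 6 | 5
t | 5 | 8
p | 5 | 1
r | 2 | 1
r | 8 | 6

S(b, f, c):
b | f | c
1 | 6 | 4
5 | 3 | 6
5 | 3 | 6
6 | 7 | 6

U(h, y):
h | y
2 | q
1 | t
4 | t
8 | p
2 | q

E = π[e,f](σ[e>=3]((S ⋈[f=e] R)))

σ filters on e, owned by the right side.
E' = π[e,f]((S ⋈[f=e] σ[e>=3](R)))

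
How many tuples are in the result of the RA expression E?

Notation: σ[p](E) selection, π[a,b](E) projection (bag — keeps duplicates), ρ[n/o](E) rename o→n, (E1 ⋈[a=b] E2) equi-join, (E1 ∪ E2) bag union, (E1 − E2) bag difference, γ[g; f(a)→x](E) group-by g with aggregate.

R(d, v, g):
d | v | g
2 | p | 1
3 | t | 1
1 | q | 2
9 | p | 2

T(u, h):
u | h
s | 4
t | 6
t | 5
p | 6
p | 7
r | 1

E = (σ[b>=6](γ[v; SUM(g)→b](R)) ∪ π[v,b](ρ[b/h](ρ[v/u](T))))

Per-node cardinality:
  R → 4
  γ[v; SUM(g)→b](R) → 3
  σ[b>=6](γ[v; SUM(g)→b](R)) → 0
  T → 6
  ρ[v/u](T) → 6
  ρ[b/h](ρ[v/u](T)) → 6
  π[v,b](ρ[b/h](ρ[v/u](T))) → 6
  (σ[b>=6](γ[v; SUM(g)→b](R)) ∪ π[v,b](ρ[b/h](ρ[v/u](T)))) → 6

|E| = 6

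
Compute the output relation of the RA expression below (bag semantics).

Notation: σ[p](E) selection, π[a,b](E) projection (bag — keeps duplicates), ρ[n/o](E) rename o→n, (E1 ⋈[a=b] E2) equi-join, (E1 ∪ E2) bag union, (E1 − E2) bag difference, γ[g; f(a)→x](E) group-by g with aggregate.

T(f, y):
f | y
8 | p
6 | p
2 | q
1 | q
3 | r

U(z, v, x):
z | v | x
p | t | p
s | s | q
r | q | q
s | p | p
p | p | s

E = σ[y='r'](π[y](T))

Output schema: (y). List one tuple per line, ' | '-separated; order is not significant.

Per-node cardinality:
  T → 5
  π[y](T) → 5
  σ[y='r'](π[y](T)) → 1

== RESULT ==
y
r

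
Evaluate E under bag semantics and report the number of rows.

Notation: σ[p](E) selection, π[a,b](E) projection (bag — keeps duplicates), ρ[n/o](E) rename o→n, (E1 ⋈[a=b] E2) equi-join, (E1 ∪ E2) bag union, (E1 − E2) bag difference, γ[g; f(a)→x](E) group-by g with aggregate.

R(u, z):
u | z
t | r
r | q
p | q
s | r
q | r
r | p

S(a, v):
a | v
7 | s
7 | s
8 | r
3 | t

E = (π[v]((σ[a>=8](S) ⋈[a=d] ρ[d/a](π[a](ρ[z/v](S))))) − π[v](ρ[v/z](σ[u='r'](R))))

Per-node cardinality:
  S → 4
  σ[a>=8](S) → 1
  S → 4
  ρ[z/v](S) → 4
  π[a](ρ[z/v](S)) → 4
  ρ[d/a](π[a](ρ[z/v](S))) → 4
  (σ[a>=8](S) ⋈[a=d] ρ[d/a](π[a](ρ[z/v](S)))) → 1
  π[v]((σ[a>=8](S) ⋈[a=d] ρ[d/a](π[a](ρ[z/v](S))))) → 1
  R → 6
  σ[u='r'](R) → 2
  ρ[v/z](σ[u='r'](R)) → 2
  π[v](ρ[v/z](σ[u='r'](R))) → 2
  (π[v]((σ[a>=8](S) ⋈[a=d] ρ[d/a](π[a](ρ[z/v](S))))) − π[v](ρ[v/z](σ[u='r'](R)))) → 1

|E| = 1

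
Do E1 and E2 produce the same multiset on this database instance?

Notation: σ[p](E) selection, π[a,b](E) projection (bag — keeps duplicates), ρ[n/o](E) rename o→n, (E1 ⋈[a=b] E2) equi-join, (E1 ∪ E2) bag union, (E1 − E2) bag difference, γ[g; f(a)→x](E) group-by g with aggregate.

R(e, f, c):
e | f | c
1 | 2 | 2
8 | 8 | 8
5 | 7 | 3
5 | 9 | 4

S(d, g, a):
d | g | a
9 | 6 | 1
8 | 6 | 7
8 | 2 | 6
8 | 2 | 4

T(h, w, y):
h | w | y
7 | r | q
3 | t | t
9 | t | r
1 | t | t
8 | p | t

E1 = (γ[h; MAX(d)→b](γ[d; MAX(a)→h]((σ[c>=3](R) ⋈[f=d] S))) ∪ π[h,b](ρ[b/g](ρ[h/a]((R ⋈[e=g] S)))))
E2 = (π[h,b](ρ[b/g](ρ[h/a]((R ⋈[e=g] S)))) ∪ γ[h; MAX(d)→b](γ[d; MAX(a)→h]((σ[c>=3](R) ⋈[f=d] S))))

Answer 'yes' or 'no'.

E1 subexpression sizes:
  R → 4
  σ[c>=3](R) → 3
  S → 4
  (σ[c>=3](R) ⋈[f=d] S) → 4
  γ[d; MAX(a)→h]((σ[c>=3](R) ⋈[f=d] S)) → 2
  γ[h; MAX(d)→b](γ[d; MAX(a)→h]((σ[c>=3](R) ⋈[f=d] S))) → 2
  R → 4
  S → 4
  (R ⋈[e=g] S) → 0
  ρ[h/a]((R ⋈[e=g] S)) → 0
  ρ[b/g](ρ[h/a]((R ⋈[e=g] S))) → 0
  π[h,b](ρ[b/g](ρ[h/a]((R ⋈[e=g] S)))) → 0
  (γ[h; MAX(d)→b](γ[d; MAX(a)→h]((σ[c>=3](R) ⋈[f=d] S))) ∪ π[h,b](ρ[b/g](ρ[h/a]((R ⋈[e=g] S))))) → 2
E2 subexpression sizes:
  R → 4
  S → 4
  (R ⋈[e=g] S) → 0
  ρ[h/a]((R ⋈[e=g] S)) → 0
  ρ[b/g](ρ[h/a]((R ⋈[e=g] S))) → 0
  π[h,b](ρ[b/g](ρ[h/a]((R ⋈[e=g] S)))) → 0
  R → 4
  σ[c>=3](R) → 3
  S → 4
  (σ[c>=3](R) ⋈[f=d] S) → 4
  γ[d; MAX(a)→h]((σ[c>=3](R) ⋈[f=d] S)) → 2
  γ[h; MAX(d)→b](γ[d; MAX(a)→h]((σ[c>=3](R) ⋈[f=d] S))) → 2
  (π[h,b](ρ[b/g](ρ[h/a]((R ⋈[e=g] S)))) ∪ γ[h; MAX(d)→b](γ[d; MAX(a)→h]((σ[c>=3](R) ⋈[f=d] S)))) → 2

E1 and E2 produce the same multiset:
h | b
1 | 9
7 | 8

yes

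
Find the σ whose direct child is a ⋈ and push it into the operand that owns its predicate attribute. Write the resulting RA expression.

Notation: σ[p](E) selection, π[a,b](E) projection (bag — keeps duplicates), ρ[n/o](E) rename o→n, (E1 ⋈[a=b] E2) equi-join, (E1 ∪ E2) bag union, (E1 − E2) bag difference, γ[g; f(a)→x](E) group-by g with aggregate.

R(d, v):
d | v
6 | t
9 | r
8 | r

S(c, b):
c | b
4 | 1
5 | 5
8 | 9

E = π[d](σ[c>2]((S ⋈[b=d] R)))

σ filters on c, owned by the left side.
E' = π[d]((σ[c>2](S) ⋈[b=d] R))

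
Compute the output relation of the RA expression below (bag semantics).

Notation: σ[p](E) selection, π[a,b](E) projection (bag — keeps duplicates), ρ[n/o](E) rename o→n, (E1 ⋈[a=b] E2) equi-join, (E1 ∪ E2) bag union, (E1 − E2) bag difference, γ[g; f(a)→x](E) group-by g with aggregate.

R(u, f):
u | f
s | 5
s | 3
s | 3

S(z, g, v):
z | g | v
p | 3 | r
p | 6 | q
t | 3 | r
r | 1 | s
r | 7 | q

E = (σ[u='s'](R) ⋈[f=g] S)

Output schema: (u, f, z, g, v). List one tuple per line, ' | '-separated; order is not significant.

Stepwise |·|:
  R → 3
  σ[u='s'](R) → 3
  S → 5
  (σ[u='s'](R) ⋈[f=g] S) → 4

== RESULT ==
u | f | z | g | v
s | 3 | p | 3 | r
s | 3 | p | 3 | r
s | 3 | t | 3 | r
s | 3 | t | 3 | r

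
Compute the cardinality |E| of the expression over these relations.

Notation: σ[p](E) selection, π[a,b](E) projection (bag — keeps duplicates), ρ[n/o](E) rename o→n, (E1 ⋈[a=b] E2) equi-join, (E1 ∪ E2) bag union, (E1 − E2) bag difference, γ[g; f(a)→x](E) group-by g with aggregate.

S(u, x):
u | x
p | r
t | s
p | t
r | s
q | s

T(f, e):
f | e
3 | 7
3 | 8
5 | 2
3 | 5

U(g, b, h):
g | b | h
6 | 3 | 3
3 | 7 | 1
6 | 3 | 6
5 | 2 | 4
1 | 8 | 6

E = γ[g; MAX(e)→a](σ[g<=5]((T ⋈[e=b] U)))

Subexpression sizes:
  T → 4
  U → 5
  (T ⋈[e=b] U) → 3
  σ[g<=5]((T ⋈[e=b] U)) → 3
  γ[g; MAX(e)→a](σ[g<=5]((T ⋈[e=b] U))) → 3

|E| = 3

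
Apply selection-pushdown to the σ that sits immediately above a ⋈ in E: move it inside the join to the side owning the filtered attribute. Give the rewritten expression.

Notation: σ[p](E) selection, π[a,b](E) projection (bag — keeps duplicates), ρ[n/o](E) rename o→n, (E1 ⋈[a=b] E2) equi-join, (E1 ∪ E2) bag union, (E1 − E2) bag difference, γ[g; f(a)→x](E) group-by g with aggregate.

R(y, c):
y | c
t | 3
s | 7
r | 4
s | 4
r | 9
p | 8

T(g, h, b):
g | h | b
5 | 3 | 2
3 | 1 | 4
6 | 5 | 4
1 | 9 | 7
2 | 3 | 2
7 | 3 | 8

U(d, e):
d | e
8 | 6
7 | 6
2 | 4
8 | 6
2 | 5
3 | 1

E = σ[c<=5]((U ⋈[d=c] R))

σ filters on c, owned by the right side.
E' = (U ⋈[d=c] σ[c<=5](R))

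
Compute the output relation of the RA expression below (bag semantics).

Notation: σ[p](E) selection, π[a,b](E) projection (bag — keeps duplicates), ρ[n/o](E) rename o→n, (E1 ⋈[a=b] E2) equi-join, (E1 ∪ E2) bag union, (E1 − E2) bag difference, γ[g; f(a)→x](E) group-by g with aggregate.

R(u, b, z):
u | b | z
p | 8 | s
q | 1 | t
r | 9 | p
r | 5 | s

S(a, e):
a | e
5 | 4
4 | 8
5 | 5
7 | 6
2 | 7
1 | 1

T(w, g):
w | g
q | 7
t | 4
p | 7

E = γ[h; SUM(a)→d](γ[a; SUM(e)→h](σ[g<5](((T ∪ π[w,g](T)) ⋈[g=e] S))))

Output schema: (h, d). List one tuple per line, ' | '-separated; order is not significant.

Row counts bottom-up:
  T → 3
  T → 3
  π[w,g](T) → 3
  (T ∪ π[w,g](T)) → 6
  S → 6
  ((T ∪ π[w,g](T)) ⋈[g=e] S) → 6
  σ[g<5](((T ∪ π[w,g](T)) ⋈[g=e] S)) → 2
  γ[a; SUM(e)→h](σ[g<5](((T ∪ π[w,g](T)) ⋈[g=e] S))) → 1
  γ[h; SUM(a)→d](γ[a; SUM(e)→h](σ[g<5](((T ∪ π[w,g](T)) ⋈[g=e] S)))) → 1

== RESULT ==
h | d
8 | 5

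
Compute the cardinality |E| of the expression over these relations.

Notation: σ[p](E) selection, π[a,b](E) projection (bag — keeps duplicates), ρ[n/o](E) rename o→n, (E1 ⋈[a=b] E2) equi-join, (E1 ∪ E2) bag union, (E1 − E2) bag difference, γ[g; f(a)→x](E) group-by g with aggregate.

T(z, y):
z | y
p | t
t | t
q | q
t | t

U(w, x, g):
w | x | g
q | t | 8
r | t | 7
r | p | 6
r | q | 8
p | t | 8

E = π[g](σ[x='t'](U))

Row counts bottom-up:
  U → 5
  σ[x='t'](U) → 3
  π[g](σ[x='t'](U)) → 3

|E| = 3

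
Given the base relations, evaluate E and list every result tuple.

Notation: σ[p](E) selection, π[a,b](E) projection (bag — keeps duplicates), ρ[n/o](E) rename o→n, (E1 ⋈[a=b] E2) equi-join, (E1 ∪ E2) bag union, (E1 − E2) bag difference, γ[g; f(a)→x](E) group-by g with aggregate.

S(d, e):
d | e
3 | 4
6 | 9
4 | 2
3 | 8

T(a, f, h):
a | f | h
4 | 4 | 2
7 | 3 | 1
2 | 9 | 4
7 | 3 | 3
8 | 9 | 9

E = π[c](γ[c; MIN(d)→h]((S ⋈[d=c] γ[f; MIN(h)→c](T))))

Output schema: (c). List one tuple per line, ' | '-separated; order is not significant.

Per-node cardinality:
  S → 4
  T → 5
  γ[f; MIN(h)→c](T) → 3
  (S ⋈[d=c] γ[f; MIN(h)→c](T)) → 1
  γ[c; MIN(d)→h]((S ⋈[d=c] γ[f; MIN(h)→c](T))) → 1
  π[c](γ[c; MIN(d)→h]((S ⋈[d=c] γ[f; MIN(h)→c](T)))) → 1

== RESULT ==
c
4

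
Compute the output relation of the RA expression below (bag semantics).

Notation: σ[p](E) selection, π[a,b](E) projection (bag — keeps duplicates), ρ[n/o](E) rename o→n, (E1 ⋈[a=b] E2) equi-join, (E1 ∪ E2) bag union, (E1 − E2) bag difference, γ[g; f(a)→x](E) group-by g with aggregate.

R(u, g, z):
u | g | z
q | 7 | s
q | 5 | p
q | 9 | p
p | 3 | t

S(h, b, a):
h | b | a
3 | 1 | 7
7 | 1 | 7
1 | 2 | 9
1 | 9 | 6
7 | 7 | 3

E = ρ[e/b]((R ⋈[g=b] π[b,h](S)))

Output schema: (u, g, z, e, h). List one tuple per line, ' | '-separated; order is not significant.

Row counts bottom-up:
  R → 4
  S → 5
  π[b,h](S) → 5
  (R ⋈[g=b] π[b,h](S)) → 2
  ρ[e/b]((R ⋈[g=b] π[b,h](S))) → 2

== RESULT ==
u | g | z | e | h
q | 7 | s | 7 | 7
q | 9 | p | 9 | 1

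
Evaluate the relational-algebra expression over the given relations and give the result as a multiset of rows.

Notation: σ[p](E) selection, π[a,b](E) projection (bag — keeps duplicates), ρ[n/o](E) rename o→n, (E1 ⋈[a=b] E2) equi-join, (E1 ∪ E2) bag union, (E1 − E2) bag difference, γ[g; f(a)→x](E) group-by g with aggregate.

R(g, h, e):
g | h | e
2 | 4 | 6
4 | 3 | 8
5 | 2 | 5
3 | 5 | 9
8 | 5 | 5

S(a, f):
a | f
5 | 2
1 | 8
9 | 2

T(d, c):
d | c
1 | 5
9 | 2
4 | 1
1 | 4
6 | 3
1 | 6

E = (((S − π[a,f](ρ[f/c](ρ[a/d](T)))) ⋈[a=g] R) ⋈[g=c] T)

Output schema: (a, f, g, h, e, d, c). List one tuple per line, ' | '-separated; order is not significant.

Per-node cardinality:
  S → 3
  T → 6
  ρ[a/d](T) → 6
  ρ[f/c](ρ[a/d](T)) → 6
  π[a,f](ρ[f/c](ρ[a/d](T))) → 6
  (S − π[a,f](ρ[f/c](ρ[a/d](T)))) → 2
  R → 5
  ((S − π[a,f](ρ[f/c](ρ[a/d](T)))) ⋈[a=g] R) → 1
  T → 6
  (((S − π[a,f](ρ[f/c](ρ[a/d](T)))) ⋈[a=g] R) ⋈[g=c] T) → 1

== RESULT ==
a | f | g | h | e | d | c
5 | 2 | 5 | 2 | 5 | 1 | 5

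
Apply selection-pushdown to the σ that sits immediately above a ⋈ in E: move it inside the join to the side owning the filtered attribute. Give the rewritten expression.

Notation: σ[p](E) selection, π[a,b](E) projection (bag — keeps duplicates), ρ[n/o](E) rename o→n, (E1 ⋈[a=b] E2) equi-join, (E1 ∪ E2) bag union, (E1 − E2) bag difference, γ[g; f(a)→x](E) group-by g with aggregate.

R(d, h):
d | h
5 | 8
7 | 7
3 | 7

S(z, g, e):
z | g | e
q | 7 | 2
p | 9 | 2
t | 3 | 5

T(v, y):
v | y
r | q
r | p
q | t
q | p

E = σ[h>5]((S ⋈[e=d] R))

σ filters on h, owned by the right side.
E' = (S ⋈[e=d] σ[h>5](R))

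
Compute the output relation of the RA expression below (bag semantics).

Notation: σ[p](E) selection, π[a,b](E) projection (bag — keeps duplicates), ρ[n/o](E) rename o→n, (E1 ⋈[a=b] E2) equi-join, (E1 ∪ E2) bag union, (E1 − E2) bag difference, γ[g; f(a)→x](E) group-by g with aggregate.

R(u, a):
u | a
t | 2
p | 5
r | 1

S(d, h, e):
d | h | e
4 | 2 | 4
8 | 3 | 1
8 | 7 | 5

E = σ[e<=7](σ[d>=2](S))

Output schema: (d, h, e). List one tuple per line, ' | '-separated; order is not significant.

Stepwise |·|:
  S → 3
  σ[d>=2](S) → 3
  σ[e<=7](σ[d>=2](S)) → 3

== RESULT ==
d | h | e
4 | 2 | 4
8 | 3 | 1
8 | 7 | 5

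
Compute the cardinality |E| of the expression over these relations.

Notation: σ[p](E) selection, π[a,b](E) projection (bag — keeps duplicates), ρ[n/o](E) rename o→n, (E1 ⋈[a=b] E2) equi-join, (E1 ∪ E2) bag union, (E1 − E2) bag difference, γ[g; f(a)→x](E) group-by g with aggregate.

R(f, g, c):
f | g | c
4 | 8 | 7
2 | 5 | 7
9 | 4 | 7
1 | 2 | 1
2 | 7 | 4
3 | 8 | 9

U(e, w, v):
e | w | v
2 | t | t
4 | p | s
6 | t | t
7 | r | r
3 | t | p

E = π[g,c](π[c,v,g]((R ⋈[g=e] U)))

Subexpression sizes:
  R → 6
  U → 5
  (R ⋈[g=e] U) → 3
  π[c,v,g]((R ⋈[g=e] U)) → 3
  π[g,c](π[c,v,g]((R ⋈[g=e] U))) → 3

|E| = 3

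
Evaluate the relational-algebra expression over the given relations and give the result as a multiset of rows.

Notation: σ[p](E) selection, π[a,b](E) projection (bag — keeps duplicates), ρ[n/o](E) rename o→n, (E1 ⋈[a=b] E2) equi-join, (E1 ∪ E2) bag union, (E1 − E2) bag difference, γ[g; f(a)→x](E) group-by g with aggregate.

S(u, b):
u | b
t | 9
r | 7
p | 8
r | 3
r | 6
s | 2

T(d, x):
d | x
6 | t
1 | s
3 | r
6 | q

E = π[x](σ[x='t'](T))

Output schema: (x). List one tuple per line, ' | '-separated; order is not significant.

Stepwise |·|:
  T → 4
  σ[x='t'](T) → 1
  π[x](σ[x='t'](T)) → 1

== RESULT ==
x
t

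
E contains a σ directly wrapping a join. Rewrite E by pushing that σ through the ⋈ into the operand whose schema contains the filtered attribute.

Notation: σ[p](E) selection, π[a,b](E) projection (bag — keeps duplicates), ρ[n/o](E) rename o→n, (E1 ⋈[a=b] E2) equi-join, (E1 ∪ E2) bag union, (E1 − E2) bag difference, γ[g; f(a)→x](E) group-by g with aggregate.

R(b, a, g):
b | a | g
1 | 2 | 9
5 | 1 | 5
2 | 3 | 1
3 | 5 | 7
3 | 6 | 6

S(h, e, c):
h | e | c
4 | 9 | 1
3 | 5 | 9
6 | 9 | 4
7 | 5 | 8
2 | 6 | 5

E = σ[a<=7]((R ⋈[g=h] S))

σ filters on a, owned by the left side.
E' = (σ[a<=7](R) ⋈[g=h] S)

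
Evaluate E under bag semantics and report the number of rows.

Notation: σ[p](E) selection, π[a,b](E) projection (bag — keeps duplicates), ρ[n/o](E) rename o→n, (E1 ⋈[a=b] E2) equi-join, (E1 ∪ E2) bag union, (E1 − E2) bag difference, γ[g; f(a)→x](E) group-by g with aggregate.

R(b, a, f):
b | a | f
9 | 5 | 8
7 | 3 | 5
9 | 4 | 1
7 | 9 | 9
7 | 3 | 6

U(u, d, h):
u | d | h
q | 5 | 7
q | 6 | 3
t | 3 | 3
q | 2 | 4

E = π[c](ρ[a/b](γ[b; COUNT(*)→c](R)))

Per-node cardinality:
  R → 5
  γ[b; COUNT(*)→c](R) → 2
  ρ[a/b](γ[b; COUNT(*)→c](R)) → 2
  π[c](ρ[a/b](γ[b; COUNT(*)→c](R))) → 2

|E| = 2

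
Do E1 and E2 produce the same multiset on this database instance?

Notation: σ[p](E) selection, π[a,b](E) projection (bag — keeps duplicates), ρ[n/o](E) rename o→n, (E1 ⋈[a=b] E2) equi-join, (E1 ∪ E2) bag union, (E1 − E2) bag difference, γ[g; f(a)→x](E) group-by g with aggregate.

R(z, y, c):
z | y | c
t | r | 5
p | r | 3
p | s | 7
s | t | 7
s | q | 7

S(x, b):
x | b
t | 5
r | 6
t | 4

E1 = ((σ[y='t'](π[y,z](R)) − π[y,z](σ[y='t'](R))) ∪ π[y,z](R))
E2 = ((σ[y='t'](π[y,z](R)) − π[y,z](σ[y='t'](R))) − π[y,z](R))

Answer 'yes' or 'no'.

E1 row counts bottom-up:
  R → 5
  π[y,z](R) → 5
  σ[y='t'](π[y,z](R)) → 1
  R → 5
  σ[y='t'](R) → 1
  π[y,z](σ[y='t'](R)) → 1
  (σ[y='t'](π[y,z](R)) − π[y,z](σ[y='t'](R))) → 0
  R → 5
  π[y,z](R) → 5
  ((σ[y='t'](π[y,z](R)) − π[y,z](σ[y='t'](R))) ∪ π[y,z](R)) → 5
E2 row counts bottom-up:
  R → 5
  π[y,z](R) → 5
  σ[y='t'](π[y,z](R)) → 1
  R → 5
  σ[y='t'](R) → 1
  π[y,z](σ[y='t'](R)) → 1
  (σ[y='t'](π[y,z](R)) − π[y,z](σ[y='t'](R))) → 0
  R → 5
  π[y,z](R) → 5
  ((σ[y='t'](π[y,z](R)) − π[y,z](σ[y='t'](R))) − π[y,z](R)) → 0

E1 result:
y | z
q | s
r | p
r | t
s | p
t | s
E2 result:
y | z
(0 rows)
Witness: ('q', 's') appears 1× in E1 but 0× in E2.

no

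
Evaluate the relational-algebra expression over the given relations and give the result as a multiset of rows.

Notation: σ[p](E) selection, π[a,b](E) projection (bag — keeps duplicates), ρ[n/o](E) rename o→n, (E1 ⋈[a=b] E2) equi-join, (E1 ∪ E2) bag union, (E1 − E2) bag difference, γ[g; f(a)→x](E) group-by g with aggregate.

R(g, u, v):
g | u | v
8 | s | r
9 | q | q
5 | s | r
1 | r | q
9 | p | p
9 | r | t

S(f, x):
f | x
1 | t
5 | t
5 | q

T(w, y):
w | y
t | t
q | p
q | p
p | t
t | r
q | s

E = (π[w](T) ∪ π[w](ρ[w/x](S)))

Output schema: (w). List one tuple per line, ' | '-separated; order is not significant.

Per-node cardinality:
  T → 6
  π[w](T) → 6
  S → 3
  ρ[w/x](S) → 3
  π[w](ρ[w/x](S)) → 3
  (π[w](T) ∪ π[w](ρ[w/x](S))) → 9

== RESULT ==
w
p
q
q
q
q
t
t
t
t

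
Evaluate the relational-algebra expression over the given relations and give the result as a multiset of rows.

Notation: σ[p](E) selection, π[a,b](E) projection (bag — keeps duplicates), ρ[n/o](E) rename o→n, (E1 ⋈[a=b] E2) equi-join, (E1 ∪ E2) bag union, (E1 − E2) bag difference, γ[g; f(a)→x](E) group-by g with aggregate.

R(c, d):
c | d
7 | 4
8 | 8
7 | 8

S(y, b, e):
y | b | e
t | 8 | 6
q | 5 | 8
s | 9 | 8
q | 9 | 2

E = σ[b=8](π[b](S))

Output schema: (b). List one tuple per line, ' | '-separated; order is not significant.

Subexpression sizes:
  S → 4
  π[b](S) → 4
  σ[b=8](π[b](S)) → 1

== RESULT ==
b
8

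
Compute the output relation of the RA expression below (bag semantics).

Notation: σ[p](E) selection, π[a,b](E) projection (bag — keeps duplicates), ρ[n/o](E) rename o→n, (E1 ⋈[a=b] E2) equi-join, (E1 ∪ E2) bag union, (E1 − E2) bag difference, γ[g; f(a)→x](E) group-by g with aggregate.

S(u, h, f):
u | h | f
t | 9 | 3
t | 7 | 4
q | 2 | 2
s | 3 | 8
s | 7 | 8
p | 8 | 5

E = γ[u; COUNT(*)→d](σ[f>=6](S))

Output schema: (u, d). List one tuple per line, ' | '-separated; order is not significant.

Stepwise |·|:
  S → 6
  σ[f>=6](S) → 2
  γ[u; COUNT(*)→d](σ[f>=6](S)) → 1

== RESULT ==
u | d
s | 2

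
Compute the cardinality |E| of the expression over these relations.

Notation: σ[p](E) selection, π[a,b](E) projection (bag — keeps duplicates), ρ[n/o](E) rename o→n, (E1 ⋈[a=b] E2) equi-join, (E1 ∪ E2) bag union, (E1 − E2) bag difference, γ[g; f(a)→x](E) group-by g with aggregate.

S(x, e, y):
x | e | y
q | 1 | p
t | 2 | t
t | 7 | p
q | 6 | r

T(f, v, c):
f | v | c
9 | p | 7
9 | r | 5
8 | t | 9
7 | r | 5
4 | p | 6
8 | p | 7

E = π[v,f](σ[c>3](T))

Subexpression sizes:
  T → 6
  σ[c>3](T) → 6
  π[v,f](σ[c>3](T)) → 6

|E| = 6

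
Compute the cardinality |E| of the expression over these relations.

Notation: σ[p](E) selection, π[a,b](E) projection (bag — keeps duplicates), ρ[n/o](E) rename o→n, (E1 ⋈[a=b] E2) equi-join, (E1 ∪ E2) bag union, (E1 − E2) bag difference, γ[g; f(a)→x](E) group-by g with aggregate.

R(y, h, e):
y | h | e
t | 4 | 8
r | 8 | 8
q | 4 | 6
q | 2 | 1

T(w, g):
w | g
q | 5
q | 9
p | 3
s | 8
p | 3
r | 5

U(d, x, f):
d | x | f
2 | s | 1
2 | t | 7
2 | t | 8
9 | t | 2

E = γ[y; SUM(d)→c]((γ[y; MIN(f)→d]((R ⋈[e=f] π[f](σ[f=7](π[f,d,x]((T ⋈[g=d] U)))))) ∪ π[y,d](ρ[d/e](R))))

Stepwise |·|:
  R → 4
  T → 6
  U → 4
  (T ⋈[g=d] U) → 1
  π[f,d,x]((T ⋈[g=d] U)) → 1
  σ[f=7](π[f,d,x]((T ⋈[g=d] U))) → 0
  π[f](σ[f=7](π[f,d,x]((T ⋈[g=d] U)))) → 0
  (R ⋈[e=f] π[f](σ[f=7](π[f,d,x]((T ⋈[g=d] U))))) → 0
  γ[y; MIN(f)→d]((R ⋈[e=f] π[f](σ[f=7](π[f,d,x]((T ⋈[g=d] U)))))) → 0
  R → 4
  ρ[d/e](R) → 4
  π[y,d](ρ[d/e](R)) → 4
  (γ[y; MIN(f)→d]((R ⋈[e=f] π[f](σ[f=7](π[f,d,x]((T ⋈[g=d] U)))))) ∪ π[y,d](ρ[d/e](R))) → 4
  γ[y; SUM(d)→c]((γ[y; MIN(f)→d]((R ⋈[e=f] π[f](σ[f=7](π[f,d,x]((T ⋈[g=d] U)))))) ∪ π[y,d](ρ[d/e](R)))) → 3

|E| = 3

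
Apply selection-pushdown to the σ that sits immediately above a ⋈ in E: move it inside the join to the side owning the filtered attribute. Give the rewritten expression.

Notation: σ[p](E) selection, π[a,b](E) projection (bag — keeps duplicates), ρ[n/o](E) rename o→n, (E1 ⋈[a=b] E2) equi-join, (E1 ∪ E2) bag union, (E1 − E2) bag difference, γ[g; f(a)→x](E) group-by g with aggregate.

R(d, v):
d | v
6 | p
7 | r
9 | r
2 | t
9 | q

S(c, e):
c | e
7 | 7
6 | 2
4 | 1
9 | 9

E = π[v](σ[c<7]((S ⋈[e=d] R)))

σ filters on c, owned by the left side.
E' = π[v]((σ[c<7](S) ⋈[e=d] R))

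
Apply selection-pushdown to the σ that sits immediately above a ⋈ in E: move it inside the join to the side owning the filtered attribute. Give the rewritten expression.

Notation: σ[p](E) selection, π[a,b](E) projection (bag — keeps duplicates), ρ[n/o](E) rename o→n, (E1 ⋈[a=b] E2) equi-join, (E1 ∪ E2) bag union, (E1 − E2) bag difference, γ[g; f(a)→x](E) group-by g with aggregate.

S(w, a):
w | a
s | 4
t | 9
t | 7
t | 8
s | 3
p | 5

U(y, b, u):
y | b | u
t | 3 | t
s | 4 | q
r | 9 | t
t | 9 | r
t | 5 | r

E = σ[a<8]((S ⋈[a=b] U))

σ filters on a, owned by the left side.
E' = (σ[a<8](S) ⋈[a=b] U)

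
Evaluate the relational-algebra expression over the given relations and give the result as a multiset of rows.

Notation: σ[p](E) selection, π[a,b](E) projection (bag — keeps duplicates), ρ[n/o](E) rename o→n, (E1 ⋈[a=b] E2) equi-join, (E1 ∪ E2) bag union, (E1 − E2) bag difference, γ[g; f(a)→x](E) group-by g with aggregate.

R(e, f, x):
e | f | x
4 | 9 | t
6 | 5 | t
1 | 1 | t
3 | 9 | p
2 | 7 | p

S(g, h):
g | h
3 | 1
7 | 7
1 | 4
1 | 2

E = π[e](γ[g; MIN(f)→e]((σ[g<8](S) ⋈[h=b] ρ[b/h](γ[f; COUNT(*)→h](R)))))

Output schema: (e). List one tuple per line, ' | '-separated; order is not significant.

Row counts bottom-up:
  S → 4
  σ[g<8](S) → 4
  R → 5
  γ[f; COUNT(*)→h](R) → 4
  ρ[b/h](γ[f; COUNT(*)→h](R)) → 4
  (σ[g<8](S) ⋈[h=b] ρ[b/h](γ[f; COUNT(*)→h](R))) → 4
  γ[g; MIN(f)→e]((σ[g<8](S) ⋈[h=b] ρ[b/h](γ[f; COUNT(*)→h](R)))) → 2
  π[e](γ[g; MIN(f)→e]((σ[g<8](S) ⋈[h=b] ρ[b/h](γ[f; COUNT(*)→h](R))))) → 2

== RESULT ==
e
1
9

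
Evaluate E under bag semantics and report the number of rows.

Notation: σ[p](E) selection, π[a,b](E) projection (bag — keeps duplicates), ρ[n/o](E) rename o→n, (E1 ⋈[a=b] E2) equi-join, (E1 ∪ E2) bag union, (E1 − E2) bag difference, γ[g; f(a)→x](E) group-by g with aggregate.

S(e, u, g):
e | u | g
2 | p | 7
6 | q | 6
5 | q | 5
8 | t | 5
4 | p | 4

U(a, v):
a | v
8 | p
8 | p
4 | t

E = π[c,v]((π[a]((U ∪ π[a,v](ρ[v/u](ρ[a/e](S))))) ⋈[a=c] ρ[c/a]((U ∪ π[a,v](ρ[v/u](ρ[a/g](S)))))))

Stepwise |·|:
  U → 3
  S → 5
  ρ[a/e](S) → 5
  ρ[v/u](ρ[a/e](S)) → 5
  π[a,v](ρ[v/u](ρ[a/e](S))) → 5
  (U ∪ π[a,v](ρ[v/u](ρ[a/e](S)))) → 8
  π[a]((U ∪ π[a,v](ρ[v/u](ρ[a/e](S))))) → 8
  U → 3
  S → 5
  ρ[a/g](S) → 5
  ρ[v/u](ρ[a/g](S)) → 5
  π[a,v](ρ[v/u](ρ[a/g](S))) → 5
  (U ∪ π[a,v](ρ[v/u](ρ[a/g](S)))) → 8
  ρ[c/a]((U ∪ π[a,v](ρ[v/u](ρ[a/g](S))))) → 8
  (π[a]((U ∪ π[a,v](ρ[v/u](ρ[a/e](S))))) ⋈[a=c] ρ[c/a]((U ∪ π[a,v](ρ[v/u](ρ[a/g](S)))))) → 13
  π[c,v]((π[a]((U ∪ π[a,v](ρ[v/u](ρ[a/e](S))))) ⋈[a=c] ρ[c/a]((U ∪ π[a,v](ρ[v/u](ρ[a/g](S))))))) → 13

|E| = 13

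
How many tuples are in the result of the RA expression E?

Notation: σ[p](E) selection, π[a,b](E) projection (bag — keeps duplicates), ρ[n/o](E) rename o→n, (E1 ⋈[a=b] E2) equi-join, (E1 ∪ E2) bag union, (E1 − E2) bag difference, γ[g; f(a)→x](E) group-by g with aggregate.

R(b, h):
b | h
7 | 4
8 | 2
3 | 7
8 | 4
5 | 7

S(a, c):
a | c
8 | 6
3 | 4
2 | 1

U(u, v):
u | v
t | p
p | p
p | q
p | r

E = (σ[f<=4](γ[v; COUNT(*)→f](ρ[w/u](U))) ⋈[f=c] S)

Subexpression sizes:
  U → 4
  ρ[w/u](U) → 4
  γ[v; COUNT(*)→f](ρ[w/u](U)) → 3
  σ[f<=4](γ[v; COUNT(*)→f](ρ[w/u](U))) → 3
  S → 3
  (σ[f<=4](γ[v; COUNT(*)→f](ρ[w/u](U))) ⋈[f=c] S) → 2

|E| = 2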